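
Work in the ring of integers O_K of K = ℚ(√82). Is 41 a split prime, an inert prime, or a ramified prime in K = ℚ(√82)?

d = 82 ≡ 2 (mod 4), so O_K = ℤ[√82] and disc(K) = 4d = 328.
disc(K) = 328 = 41·8, so p = 41 is ramified.

ramifies in O_K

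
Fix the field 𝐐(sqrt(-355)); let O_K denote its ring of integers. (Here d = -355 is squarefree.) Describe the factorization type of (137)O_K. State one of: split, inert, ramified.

-355 mod 4 = 1, hence disc K = -355 and O_K = ℤ[(1+√-355)/2].
137 ∤ -355, so 137 is unramified.
Euler's criterion: (-355)^68 mod 137 = 1. Thus (-355|137) = 1.
(-355/137) = 1, so 137 splits.

split — (137) = 𝔭₁𝔭₂ with 𝔭₁ ≠ 𝔭₂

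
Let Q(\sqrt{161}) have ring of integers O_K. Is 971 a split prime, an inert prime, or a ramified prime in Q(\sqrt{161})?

Since 161 ≡ 1 mod 4, the ring of integers is ℤ[(1+√161)/2] with discriminant 161.
971 ∤ 161, so 971 is unramified.
Euler's criterion: 161^485 mod 971 = 1. Thus (161|971) = 1.
(161/971) = 1, so 971 splits.

971 splits in O_K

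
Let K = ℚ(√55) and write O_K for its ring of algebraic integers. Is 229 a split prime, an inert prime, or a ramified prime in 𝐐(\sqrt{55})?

p splits

Since 55 ≢ 1 mod 4, the ring of integers is ℤ[√55] with discriminant 4·55 = 220.
229 ∤ 220, so 229 is unramified.
Euler's criterion: 55^114 mod 229 = 1. Thus (55|229) = 1.
d is a quadratic residue mod p, hence 229 splits in O_K.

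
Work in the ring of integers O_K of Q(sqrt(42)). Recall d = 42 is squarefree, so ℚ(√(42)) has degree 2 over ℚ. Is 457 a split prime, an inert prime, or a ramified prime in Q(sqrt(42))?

d = 42 ≡ 2 (mod 4), so O_K = ℤ[√42] and disc(K) = 4d = 168.
Since gcd(457, 168) = 1 the prime 457 does not ramify.
Euler's criterion: 42^228 mod 457 = 1. Thus (42|457) = 1.
d is a quadratic residue mod p, hence 457 splits in O_K.

split — (457) = 𝔭₁𝔭₂ with 𝔭₁ ≠ 𝔭₂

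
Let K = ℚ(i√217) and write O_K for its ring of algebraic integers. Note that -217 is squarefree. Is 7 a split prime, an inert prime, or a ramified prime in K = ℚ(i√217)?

-217 mod 4 = 3, hence disc K = 4·(-217) = -868 and O_K = ℤ[√-217].
disc(K) = -868 = 7·(-124), so p = 7 is ramified.

7 is ramified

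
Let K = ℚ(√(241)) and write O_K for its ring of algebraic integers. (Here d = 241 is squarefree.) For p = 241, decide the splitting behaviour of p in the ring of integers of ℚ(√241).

241 is ramified

Since 241 ≡ 1 mod 4, the ring of integers is ℤ[(1+√241)/2] with discriminant 241.
Ramification test: 241 | 241. The prime 241 ramifies in K.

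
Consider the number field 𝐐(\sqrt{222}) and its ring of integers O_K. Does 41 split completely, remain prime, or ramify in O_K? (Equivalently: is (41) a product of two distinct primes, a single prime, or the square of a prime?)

p is inert

d = 222 ≡ 2 (mod 4), so O_K = ℤ[√222] and disc(K) = 4d = 888.
41 ∤ 888, so 41 is unramified.
Legendre symbol by Euler's criterion: (222/41) ≡ 222^20 ≡ 40 (mod 41), i.e. (222/41) = -1.
(222/41) = -1, so 41 is inert.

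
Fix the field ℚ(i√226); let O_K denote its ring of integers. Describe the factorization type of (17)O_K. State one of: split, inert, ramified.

d = -226 ≡ 2 (mod 4), so O_K = ℤ[√-226] and disc(K) = 4d = -904.
Since gcd(17, -904) = 1 the prime 17 does not ramify.
Compute (-226/17) via Euler: 12^((17-1)/2) mod 17 = 16, so (-226/17) = -1.
d is a non-residue mod p, hence 17 remains inert in O_K.

inert — (17) stays prime in O_K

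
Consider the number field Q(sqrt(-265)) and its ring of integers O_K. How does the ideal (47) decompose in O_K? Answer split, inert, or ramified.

split — (47) = 𝔭₁𝔭₂ with 𝔭₁ ≠ 𝔭₂

-265 mod 4 = 3, hence disc K = 4·(-265) = -1060 and O_K = ℤ[√-265].
Since gcd(47, -1060) = 1 the prime 47 does not ramify.
Euler's criterion: (-265)^23 mod 47 = 1. Thus (-265|47) = 1.
(-265/47) = 1, so 47 splits.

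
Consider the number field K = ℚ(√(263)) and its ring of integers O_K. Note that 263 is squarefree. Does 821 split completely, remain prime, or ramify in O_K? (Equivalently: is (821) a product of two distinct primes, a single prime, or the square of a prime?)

splits completely

d = 263 ≡ 3 (mod 4), so O_K = ℤ[√263] and disc(K) = 4d = 1052.
821 ∤ 1052, so 821 is unramified.
Legendre symbol by Euler's criterion: (263/821) ≡ 263^410 ≡ 1 (mod 821), i.e. (263/821) = 1.
Legendre symbol 1 ⇒ 821 is split.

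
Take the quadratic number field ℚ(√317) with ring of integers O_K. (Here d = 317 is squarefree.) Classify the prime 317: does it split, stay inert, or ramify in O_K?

p ramifies

Since 317 ≡ 1 mod 4, the ring of integers is ℤ[(1+√317)/2] with discriminant 317.
disc(K) = 317 = 317·1, so p = 317 is ramified.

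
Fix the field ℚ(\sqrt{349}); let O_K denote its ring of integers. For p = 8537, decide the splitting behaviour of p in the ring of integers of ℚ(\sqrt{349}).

Since 349 ≡ 1 mod 4, the ring of integers is ℤ[(1+√349)/2] with discriminant 349.
8537 ∤ 349, so 8537 is unramified.
Compute (349/8537) via Euler: 349^((8537-1)/2) mod 8537 = 8536, so (349/8537) = -1.
d is a non-residue mod p, hence 8537 remains inert in O_K.

p is inert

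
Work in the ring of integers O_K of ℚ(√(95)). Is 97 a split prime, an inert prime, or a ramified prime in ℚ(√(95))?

d = 95 ≡ 3 (mod 4), so O_K = ℤ[√95] and disc(K) = 4d = 380.
disc(K) = 380 is not divisible by 97; 97 is unramified.
Legendre symbol by Euler's criterion: (95/97) ≡ 95^48 ≡ 1 (mod 97), i.e. (95/97) = 1.
d is a quadratic residue mod p, hence 97 splits in O_K.

splits completely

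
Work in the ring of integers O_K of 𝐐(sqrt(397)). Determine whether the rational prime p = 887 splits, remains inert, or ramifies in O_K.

Since 397 ≡ 1 mod 4, the ring of integers is ℤ[(1+√397)/2] with discriminant 397.
887 ∤ 397, so 887 is unramified.
Euler's criterion: 397^443 mod 887 = 1. Thus (397|887) = 1.
Legendre symbol 1 ⇒ 887 is split.

split — (887) = 𝔭₁𝔭₂ with 𝔭₁ ≠ 𝔭₂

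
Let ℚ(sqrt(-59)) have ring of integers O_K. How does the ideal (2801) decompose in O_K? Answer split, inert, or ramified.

splits completely

Since -59 ≡ 1 mod 4, the ring of integers is ℤ[(1+√-59)/2] with discriminant -59.
Since gcd(2801, -59) = 1 the prime 2801 does not ramify.
Compute (-59/2801) via Euler: 2742^((2801-1)/2) mod 2801 = 1, so (-59/2801) = 1.
Legendre symbol 1 ⇒ 2801 is split.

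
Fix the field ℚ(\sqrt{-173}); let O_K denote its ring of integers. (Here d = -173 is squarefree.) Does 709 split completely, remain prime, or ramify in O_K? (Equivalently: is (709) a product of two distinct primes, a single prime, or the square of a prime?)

-173 mod 4 = 3, hence disc K = 4·(-173) = -692 and O_K = ℤ[√-173].
709 ∤ -692, so 709 is unramified.
Legendre symbol by Euler's criterion: (-173/709) ≡ (-173)^354 ≡ 708 (mod 709), i.e. (-173/709) = -1.
(-173/709) = -1, so 709 is inert.

inert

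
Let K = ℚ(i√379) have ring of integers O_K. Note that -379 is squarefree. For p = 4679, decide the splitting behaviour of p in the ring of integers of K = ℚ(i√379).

remains prime (inert)

d = -379 ≡ 1 (mod 4), so O_K = ℤ[(1+√-379)/2] and disc(K) = d = -379.
Since gcd(4679, -379) = 1 the prime 4679 does not ramify.
Euler's criterion: (-379)^2339 mod 4679 = 4678. Thus (-379|4679) = -1.
(-379/4679) = -1, so 4679 is inert.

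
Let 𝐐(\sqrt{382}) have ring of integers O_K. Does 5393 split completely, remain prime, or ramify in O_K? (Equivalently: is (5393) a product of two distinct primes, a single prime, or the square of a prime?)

split

382 mod 4 = 2, hence disc K = 4·382 = 1528 and O_K = ℤ[√382].
disc(K) = 1528 is not divisible by 5393; 5393 is unramified.
Euler's criterion: 382^2696 mod 5393 = 1. Thus (382|5393) = 1.
d is a quadratic residue mod p, hence 5393 splits in O_K.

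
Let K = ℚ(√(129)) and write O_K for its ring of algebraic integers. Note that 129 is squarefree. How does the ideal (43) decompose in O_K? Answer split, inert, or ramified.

Since 129 ≡ 1 mod 4, the ring of integers is ℤ[(1+√129)/2] with discriminant 129.
43 divides disc(K) = 129, so 43 ramifies.

ramifies in O_K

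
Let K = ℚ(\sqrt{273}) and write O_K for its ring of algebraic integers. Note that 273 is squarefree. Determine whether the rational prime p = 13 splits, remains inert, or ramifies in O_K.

13 is ramified

Since 273 ≡ 1 mod 4, the ring of integers is ℤ[(1+√273)/2] with discriminant 273.
Ramification test: 13 | 273. The prime 13 ramifies in K.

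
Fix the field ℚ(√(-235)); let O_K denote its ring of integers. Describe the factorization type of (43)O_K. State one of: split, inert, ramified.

splits completely

d = -235 ≡ 1 (mod 4), so O_K = ℤ[(1+√-235)/2] and disc(K) = d = -235.
disc(K) = -235 is not divisible by 43; 43 is unramified.
Legendre symbol by Euler's criterion: (-235/43) ≡ (-235)^21 ≡ 1 (mod 43), i.e. (-235/43) = 1.
(-235/43) = 1, so 43 splits.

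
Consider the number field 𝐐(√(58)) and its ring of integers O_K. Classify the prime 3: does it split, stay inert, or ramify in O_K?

d = 58 ≡ 2 (mod 4), so O_K = ℤ[√58] and disc(K) = 4d = 232.
3 ∤ 232, so 3 is unramified.
Compute (58/3) via Euler: 1^((3-1)/2) mod 3 = 1, so (58/3) = 1.
(58/3) = 1, so 3 splits.

3 splits in O_K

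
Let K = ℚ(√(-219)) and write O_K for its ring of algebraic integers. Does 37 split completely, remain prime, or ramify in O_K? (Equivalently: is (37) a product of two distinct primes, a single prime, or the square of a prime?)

d = -219 ≡ 1 (mod 4), so O_K = ℤ[(1+√-219)/2] and disc(K) = d = -219.
disc(K) = -219 is not divisible by 37; 37 is unramified.
(-219/37) = 3^18 mod 37 = 1, giving Legendre symbol 1.
(-219/37) = 1, so 37 splits.

p splits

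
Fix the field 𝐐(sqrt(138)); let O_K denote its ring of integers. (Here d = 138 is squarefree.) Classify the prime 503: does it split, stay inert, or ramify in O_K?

138 mod 4 = 2, hence disc K = 4·138 = 552 and O_K = ℤ[√138].
disc(K) = 552 is not divisible by 503; 503 is unramified.
Compute (138/503) via Euler: 138^((503-1)/2) mod 503 = 1, so (138/503) = 1.
Legendre symbol 1 ⇒ 503 is split.

split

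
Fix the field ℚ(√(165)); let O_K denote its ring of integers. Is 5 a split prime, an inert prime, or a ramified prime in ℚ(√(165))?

Since 165 ≡ 1 mod 4, the ring of integers is ℤ[(1+√165)/2] with discriminant 165.
5 divides disc(K) = 165, so 5 ramifies.

ramified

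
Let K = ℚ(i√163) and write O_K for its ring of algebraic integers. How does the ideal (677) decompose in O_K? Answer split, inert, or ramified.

Since -163 ≡ 1 mod 4, the ring of integers is ℤ[(1+√-163)/2] with discriminant -163.
disc(K) = -163 is not divisible by 677; 677 is unramified.
Legendre symbol by Euler's criterion: (-163/677) ≡ (-163)^338 ≡ 1 (mod 677), i.e. (-163/677) = 1.
d is a quadratic residue mod p, hence 677 splits in O_K.

splits completely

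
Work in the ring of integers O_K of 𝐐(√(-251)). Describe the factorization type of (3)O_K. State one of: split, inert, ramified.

Since -251 ≡ 1 mod 4, the ring of integers is ℤ[(1+√-251)/2] with discriminant -251.
disc(K) = -251 is not divisible by 3; 3 is unramified.
Legendre symbol by Euler's criterion: (-251/3) ≡ (-251)^1 ≡ 1 (mod 3), i.e. (-251/3) = 1.
d is a quadratic residue mod p, hence 3 splits in O_K.

split — (3) = 𝔭₁𝔭₂ with 𝔭₁ ≠ 𝔭₂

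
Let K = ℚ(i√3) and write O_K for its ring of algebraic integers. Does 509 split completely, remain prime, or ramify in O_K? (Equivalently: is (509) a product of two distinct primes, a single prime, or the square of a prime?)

Since -3 ≡ 1 mod 4, the ring of integers is ℤ[(1+√-3)/2] with discriminant -3.
Since gcd(509, -3) = 1 the prime 509 does not ramify.
Legendre symbol by Euler's criterion: (-3/509) ≡ (-3)^254 ≡ 508 (mod 509), i.e. (-3/509) = -1.
(-3/509) = -1, so 509 is inert.

inert — (509) stays prime in O_K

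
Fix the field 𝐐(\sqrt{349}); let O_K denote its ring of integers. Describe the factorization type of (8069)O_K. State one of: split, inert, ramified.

split

d = 349 ≡ 1 (mod 4), so O_K = ℤ[(1+√349)/2] and disc(K) = d = 349.
disc(K) = 349 is not divisible by 8069; 8069 is unramified.
Legendre symbol by Euler's criterion: (349/8069) ≡ 349^4034 ≡ 1 (mod 8069), i.e. (349/8069) = 1.
(349/8069) = 1, so 8069 splits.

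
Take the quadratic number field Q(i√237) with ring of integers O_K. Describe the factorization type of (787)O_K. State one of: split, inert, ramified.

d = -237 ≡ 3 (mod 4), so O_K = ℤ[√-237] and disc(K) = 4d = -948.
disc(K) = -948 is not divisible by 787; 787 is unramified.
Compute (-237/787) via Euler: 550^((787-1)/2) mod 787 = 786, so (-237/787) = -1.
d is a non-residue mod p, hence 787 remains inert in O_K.

inert — (787) stays prime in O_K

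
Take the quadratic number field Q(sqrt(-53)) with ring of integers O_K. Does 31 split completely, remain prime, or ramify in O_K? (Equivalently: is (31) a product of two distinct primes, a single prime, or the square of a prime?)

p splits

Since -53 ≢ 1 mod 4, the ring of integers is ℤ[√-53] with discriminant 4·(-53) = -212.
31 ∤ -212, so 31 is unramified.
Compute (-53/31) via Euler: 9^((31-1)/2) mod 31 = 1, so (-53/31) = 1.
d is a quadratic residue mod p, hence 31 splits in O_K.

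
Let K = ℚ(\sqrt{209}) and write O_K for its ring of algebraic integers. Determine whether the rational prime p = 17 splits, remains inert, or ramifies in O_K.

p is inert

209 mod 4 = 1, hence disc K = 209 and O_K = ℤ[(1+√209)/2].
disc(K) = 209 is not divisible by 17; 17 is unramified.
Euler's criterion: 209^8 mod 17 = 16. Thus (209|17) = -1.
d is a non-residue mod p, hence 17 remains inert in O_K.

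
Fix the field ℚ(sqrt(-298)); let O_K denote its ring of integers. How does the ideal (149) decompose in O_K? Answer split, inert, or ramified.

Since -298 ≢ 1 mod 4, the ring of integers is ℤ[√-298] with discriminant 4·(-298) = -1192.
disc(K) = -1192 = 149·(-8), so p = 149 is ramified.

ramified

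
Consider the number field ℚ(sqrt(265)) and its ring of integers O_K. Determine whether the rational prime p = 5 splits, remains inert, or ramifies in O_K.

265 mod 4 = 1, hence disc K = 265 and O_K = ℤ[(1+√265)/2].
Ramification test: 5 | 265. The prime 5 ramifies in K.

ramified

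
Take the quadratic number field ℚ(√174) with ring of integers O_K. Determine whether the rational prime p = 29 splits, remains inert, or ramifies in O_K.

Since 174 ≢ 1 mod 4, the ring of integers is ℤ[√174] with discriminant 4·174 = 696.
disc(K) = 696 = 29·24, so p = 29 is ramified.

ramifies in O_K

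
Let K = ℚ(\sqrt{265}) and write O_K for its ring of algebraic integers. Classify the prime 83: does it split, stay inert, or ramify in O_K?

splits completely

265 mod 4 = 1, hence disc K = 265 and O_K = ℤ[(1+√265)/2].
83 ∤ 265, so 83 is unramified.
Euler's criterion: 265^41 mod 83 = 1. Thus (265|83) = 1.
Legendre symbol 1 ⇒ 83 is split.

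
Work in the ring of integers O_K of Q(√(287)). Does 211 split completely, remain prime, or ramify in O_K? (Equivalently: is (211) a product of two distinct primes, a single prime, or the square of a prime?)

Since 287 ≢ 1 mod 4, the ring of integers is ℤ[√287] with discriminant 4·287 = 1148.
211 ∤ 1148, so 211 is unramified.
Euler's criterion: 287^105 mod 211 = 1. Thus (287|211) = 1.
Legendre symbol 1 ⇒ 211 is split.

211 splits in O_K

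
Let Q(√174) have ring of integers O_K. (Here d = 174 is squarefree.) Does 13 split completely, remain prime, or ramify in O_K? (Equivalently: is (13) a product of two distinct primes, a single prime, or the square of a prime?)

d = 174 ≡ 2 (mod 4), so O_K = ℤ[√174] and disc(K) = 4d = 696.
Since gcd(13, 696) = 1 the prime 13 does not ramify.
Legendre symbol by Euler's criterion: (174/13) ≡ 174^6 ≡ 12 (mod 13), i.e. (174/13) = -1.
d is a non-residue mod p, hence 13 remains inert in O_K.

inert — (13) stays prime in O_K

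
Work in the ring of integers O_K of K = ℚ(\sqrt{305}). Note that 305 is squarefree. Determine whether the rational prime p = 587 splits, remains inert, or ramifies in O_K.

587 splits in O_K

d = 305 ≡ 1 (mod 4), so O_K = ℤ[(1+√305)/2] and disc(K) = d = 305.
disc(K) = 305 is not divisible by 587; 587 is unramified.
Legendre symbol by Euler's criterion: (305/587) ≡ 305^293 ≡ 1 (mod 587), i.e. (305/587) = 1.
Legendre symbol 1 ⇒ 587 is split.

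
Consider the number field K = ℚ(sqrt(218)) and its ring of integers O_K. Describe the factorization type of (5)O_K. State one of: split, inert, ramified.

218 mod 4 = 2, hence disc K = 4·218 = 872 and O_K = ℤ[√218].
Since gcd(5, 872) = 1 the prime 5 does not ramify.
Legendre symbol by Euler's criterion: (218/5) ≡ 218^2 ≡ 4 (mod 5), i.e. (218/5) = -1.
(218/5) = -1, so 5 is inert.

remains prime (inert)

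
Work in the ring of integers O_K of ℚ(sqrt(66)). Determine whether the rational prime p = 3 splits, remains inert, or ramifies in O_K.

ramifies in O_K

66 mod 4 = 2, hence disc K = 4·66 = 264 and O_K = ℤ[√66].
disc(K) = 264 = 3·88, so p = 3 is ramified.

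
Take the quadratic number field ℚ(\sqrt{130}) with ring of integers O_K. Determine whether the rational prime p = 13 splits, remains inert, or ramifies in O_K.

ramified — (13) = 𝔭²

130 mod 4 = 2, hence disc K = 4·130 = 520 and O_K = ℤ[√130].
disc(K) = 520 = 13·40, so p = 13 is ramified.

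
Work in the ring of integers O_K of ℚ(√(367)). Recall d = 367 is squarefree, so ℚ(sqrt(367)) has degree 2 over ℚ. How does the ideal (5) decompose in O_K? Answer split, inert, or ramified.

d = 367 ≡ 3 (mod 4), so O_K = ℤ[√367] and disc(K) = 4d = 1468.
disc(K) = 1468 is not divisible by 5; 5 is unramified.
(367/5) = 2^2 mod 5 = 4, giving Legendre symbol -1.
(367/5) = -1, so 5 is inert.

p is inert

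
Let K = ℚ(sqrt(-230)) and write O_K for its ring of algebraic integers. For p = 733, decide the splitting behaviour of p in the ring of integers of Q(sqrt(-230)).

p is inert

Since -230 ≢ 1 mod 4, the ring of integers is ℤ[√-230] with discriminant 4·(-230) = -920.
Since gcd(733, -920) = 1 the prime 733 does not ramify.
(-230/733) = 503^366 mod 733 = 732, giving Legendre symbol -1.
(-230/733) = -1, so 733 is inert.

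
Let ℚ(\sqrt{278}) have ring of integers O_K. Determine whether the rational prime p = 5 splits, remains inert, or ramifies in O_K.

Since 278 ≢ 1 mod 4, the ring of integers is ℤ[√278] with discriminant 4·278 = 1112.
disc(K) = 1112 is not divisible by 5; 5 is unramified.
(278/5) = 3^2 mod 5 = 4, giving Legendre symbol -1.
d is a non-residue mod p, hence 5 remains inert in O_K.

p is inert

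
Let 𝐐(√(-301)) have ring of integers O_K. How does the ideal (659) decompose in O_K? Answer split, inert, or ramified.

-301 mod 4 = 3, hence disc K = 4·(-301) = -1204 and O_K = ℤ[√-301].
659 ∤ -1204, so 659 is unramified.
Legendre symbol by Euler's criterion: (-301/659) ≡ (-301)^329 ≡ 658 (mod 659), i.e. (-301/659) = -1.
d is a non-residue mod p, hence 659 remains inert in O_K.

inert — (659) stays prime in O_K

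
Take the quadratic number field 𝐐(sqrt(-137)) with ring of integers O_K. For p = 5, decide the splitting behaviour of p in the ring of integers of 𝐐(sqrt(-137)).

d = -137 ≡ 3 (mod 4), so O_K = ℤ[√-137] and disc(K) = 4d = -548.
disc(K) = -548 is not divisible by 5; 5 is unramified.
Compute (-137/5) via Euler: 3^((5-1)/2) mod 5 = 4, so (-137/5) = -1.
(-137/5) = -1, so 5 is inert.

inert — (5) stays prime in O_K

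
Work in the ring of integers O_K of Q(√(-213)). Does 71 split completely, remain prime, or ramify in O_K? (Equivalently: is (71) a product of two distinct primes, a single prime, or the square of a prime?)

Since -213 ≢ 1 mod 4, the ring of integers is ℤ[√-213] with discriminant 4·(-213) = -852.
71 divides disc(K) = -852, so 71 ramifies.

ramified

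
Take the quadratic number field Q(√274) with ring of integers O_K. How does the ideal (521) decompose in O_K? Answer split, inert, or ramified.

d = 274 ≡ 2 (mod 4), so O_K = ℤ[√274] and disc(K) = 4d = 1096.
521 ∤ 1096, so 521 is unramified.
(274/521) = 274^260 mod 521 = 520, giving Legendre symbol -1.
(274/521) = -1, so 521 is inert.

p is inert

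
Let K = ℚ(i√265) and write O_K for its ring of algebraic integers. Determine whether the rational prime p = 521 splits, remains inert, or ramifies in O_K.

-265 mod 4 = 3, hence disc K = 4·(-265) = -1060 and O_K = ℤ[√-265].
Since gcd(521, -1060) = 1 the prime 521 does not ramify.
(-265/521) = 256^260 mod 521 = 1, giving Legendre symbol 1.
Legendre symbol 1 ⇒ 521 is split.

521 splits in O_K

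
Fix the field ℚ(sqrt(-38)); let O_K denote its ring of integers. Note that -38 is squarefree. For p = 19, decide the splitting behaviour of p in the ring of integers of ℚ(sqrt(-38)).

ramified — (19) = 𝔭²

d = -38 ≡ 2 (mod 4), so O_K = ℤ[√-38] and disc(K) = 4d = -152.
Ramification test: 19 | -152. The prime 19 ramifies in K.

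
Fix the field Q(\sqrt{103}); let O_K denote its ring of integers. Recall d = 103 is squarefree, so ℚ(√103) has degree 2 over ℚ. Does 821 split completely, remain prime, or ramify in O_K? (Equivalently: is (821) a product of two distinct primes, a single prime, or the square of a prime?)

d = 103 ≡ 3 (mod 4), so O_K = ℤ[√103] and disc(K) = 4d = 412.
Since gcd(821, 412) = 1 the prime 821 does not ramify.
Euler's criterion: 103^410 mod 821 = 1. Thus (103|821) = 1.
(103/821) = 1, so 821 splits.

p splits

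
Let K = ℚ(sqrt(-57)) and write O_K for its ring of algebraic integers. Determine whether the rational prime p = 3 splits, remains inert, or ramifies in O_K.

Since -57 ≢ 1 mod 4, the ring of integers is ℤ[√-57] with discriminant 4·(-57) = -228.
Ramification test: 3 | -228. The prime 3 ramifies in K.

p ramifies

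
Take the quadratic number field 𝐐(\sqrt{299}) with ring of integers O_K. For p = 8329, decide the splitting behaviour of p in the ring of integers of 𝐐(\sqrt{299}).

d = 299 ≡ 3 (mod 4), so O_K = ℤ[√299] and disc(K) = 4d = 1196.
Since gcd(8329, 1196) = 1 the prime 8329 does not ramify.
Euler's criterion: 299^4164 mod 8329 = 1. Thus (299|8329) = 1.
(299/8329) = 1, so 8329 splits.

split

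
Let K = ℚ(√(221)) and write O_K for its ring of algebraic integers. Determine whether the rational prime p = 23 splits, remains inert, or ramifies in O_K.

d = 221 ≡ 1 (mod 4), so O_K = ℤ[(1+√221)/2] and disc(K) = d = 221.
disc(K) = 221 is not divisible by 23; 23 is unramified.
Compute (221/23) via Euler: 14^((23-1)/2) mod 23 = 22, so (221/23) = -1.
(221/23) = -1, so 23 is inert.

inert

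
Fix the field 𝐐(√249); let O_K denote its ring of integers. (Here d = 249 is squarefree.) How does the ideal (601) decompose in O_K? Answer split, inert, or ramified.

Since 249 ≡ 1 mod 4, the ring of integers is ℤ[(1+√249)/2] with discriminant 249.
601 ∤ 249, so 601 is unramified.
Compute (249/601) via Euler: 249^((601-1)/2) mod 601 = 600, so (249/601) = -1.
Legendre symbol -1 ⇒ 601 is inert.

remains prime (inert)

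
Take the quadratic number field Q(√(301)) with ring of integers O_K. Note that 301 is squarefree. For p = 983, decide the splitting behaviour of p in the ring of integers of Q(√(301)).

d = 301 ≡ 1 (mod 4), so O_K = ℤ[(1+√301)/2] and disc(K) = d = 301.
983 ∤ 301, so 983 is unramified.
Compute (301/983) via Euler: 301^((983-1)/2) mod 983 = 1, so (301/983) = 1.
(301/983) = 1, so 983 splits.

split — (983) = 𝔭₁𝔭₂ with 𝔭₁ ≠ 𝔭₂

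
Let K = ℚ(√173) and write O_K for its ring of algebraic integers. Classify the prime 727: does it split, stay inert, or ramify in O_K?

split — (727) = 𝔭₁𝔭₂ with 𝔭₁ ≠ 𝔭₂

d = 173 ≡ 1 (mod 4), so O_K = ℤ[(1+√173)/2] and disc(K) = d = 173.
Since gcd(727, 173) = 1 the prime 727 does not ramify.
Euler's criterion: 173^363 mod 727 = 1. Thus (173|727) = 1.
d is a quadratic residue mod p, hence 727 splits in O_K.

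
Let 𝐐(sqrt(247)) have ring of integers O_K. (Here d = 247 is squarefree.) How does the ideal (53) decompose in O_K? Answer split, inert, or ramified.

53 remains inert

d = 247 ≡ 3 (mod 4), so O_K = ℤ[√247] and disc(K) = 4d = 988.
Since gcd(53, 988) = 1 the prime 53 does not ramify.
Legendre symbol by Euler's criterion: (247/53) ≡ 247^26 ≡ 52 (mod 53), i.e. (247/53) = -1.
Legendre symbol -1 ⇒ 53 is inert.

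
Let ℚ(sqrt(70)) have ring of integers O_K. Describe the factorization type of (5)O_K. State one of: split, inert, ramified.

Since 70 ≢ 1 mod 4, the ring of integers is ℤ[√70] with discriminant 4·70 = 280.
disc(K) = 280 = 5·56, so p = 5 is ramified.

ramified — (5) = 𝔭²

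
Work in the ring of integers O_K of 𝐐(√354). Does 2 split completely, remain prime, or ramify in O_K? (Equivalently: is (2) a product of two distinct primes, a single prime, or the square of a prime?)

ramifies in O_K

354 mod 4 = 2, hence disc K = 4·354 = 1416 and O_K = ℤ[√354].
2 divides disc(K) = 1416, so 2 ramifies.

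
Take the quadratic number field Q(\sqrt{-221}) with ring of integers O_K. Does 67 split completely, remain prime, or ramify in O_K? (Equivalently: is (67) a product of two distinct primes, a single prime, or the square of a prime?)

Since -221 ≢ 1 mod 4, the ring of integers is ℤ[√-221] with discriminant 4·(-221) = -884.
67 ∤ -884, so 67 is unramified.
(-221/67) = 47^33 mod 67 = 1, giving Legendre symbol 1.
(-221/67) = 1, so 67 splits.

split — (67) = 𝔭₁𝔭₂ with 𝔭₁ ≠ 𝔭₂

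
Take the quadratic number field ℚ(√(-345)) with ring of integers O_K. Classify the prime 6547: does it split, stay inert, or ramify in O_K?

p is inert

-345 mod 4 = 3, hence disc K = 4·(-345) = -1380 and O_K = ℤ[√-345].
Since gcd(6547, -1380) = 1 the prime 6547 does not ramify.
(-345/6547) = 6202^3273 mod 6547 = 6546, giving Legendre symbol -1.
Legendre symbol -1 ⇒ 6547 is inert.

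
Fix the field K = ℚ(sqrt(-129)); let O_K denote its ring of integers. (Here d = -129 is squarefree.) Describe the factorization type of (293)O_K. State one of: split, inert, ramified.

293 remains inert

Since -129 ≢ 1 mod 4, the ring of integers is ℤ[√-129] with discriminant 4·(-129) = -516.
293 ∤ -516, so 293 is unramified.
Legendre symbol by Euler's criterion: (-129/293) ≡ (-129)^146 ≡ 292 (mod 293), i.e. (-129/293) = -1.
Legendre symbol -1 ⇒ 293 is inert.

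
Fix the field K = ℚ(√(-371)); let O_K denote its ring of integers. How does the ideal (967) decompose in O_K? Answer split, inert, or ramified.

d = -371 ≡ 1 (mod 4), so O_K = ℤ[(1+√-371)/2] and disc(K) = d = -371.
disc(K) = -371 is not divisible by 967; 967 is unramified.
Compute (-371/967) via Euler: 596^((967-1)/2) mod 967 = 1, so (-371/967) = 1.
(-371/967) = 1, so 967 splits.

p splits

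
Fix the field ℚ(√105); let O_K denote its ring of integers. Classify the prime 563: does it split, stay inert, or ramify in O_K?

105 mod 4 = 1, hence disc K = 105 and O_K = ℤ[(1+√105)/2].
Since gcd(563, 105) = 1 the prime 563 does not ramify.
Legendre symbol by Euler's criterion: (105/563) ≡ 105^281 ≡ 562 (mod 563), i.e. (105/563) = -1.
d is a non-residue mod p, hence 563 remains inert in O_K.

inert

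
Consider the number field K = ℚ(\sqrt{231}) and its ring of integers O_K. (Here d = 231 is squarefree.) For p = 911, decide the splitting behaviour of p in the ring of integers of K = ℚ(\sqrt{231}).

911 splits in O_K

Since 231 ≢ 1 mod 4, the ring of integers is ℤ[√231] with discriminant 4·231 = 924.
Since gcd(911, 924) = 1 the prime 911 does not ramify.
(231/911) = 231^455 mod 911 = 1, giving Legendre symbol 1.
d is a quadratic residue mod p, hence 911 splits in O_K.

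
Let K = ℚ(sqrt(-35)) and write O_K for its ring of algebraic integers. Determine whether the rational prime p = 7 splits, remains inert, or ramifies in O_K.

Since -35 ≡ 1 mod 4, the ring of integers is ℤ[(1+√-35)/2] with discriminant -35.
Ramification test: 7 | -35. The prime 7 ramifies in K.

7 is ramified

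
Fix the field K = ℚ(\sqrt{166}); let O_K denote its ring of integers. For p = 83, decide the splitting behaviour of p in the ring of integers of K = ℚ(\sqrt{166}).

166 mod 4 = 2, hence disc K = 4·166 = 664 and O_K = ℤ[√166].
83 divides disc(K) = 664, so 83 ramifies.

p ramifies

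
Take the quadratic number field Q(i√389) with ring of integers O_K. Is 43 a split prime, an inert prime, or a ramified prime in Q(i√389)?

split — (43) = 𝔭₁𝔭₂ with 𝔭₁ ≠ 𝔭₂

Since -389 ≢ 1 mod 4, the ring of integers is ℤ[√-389] with discriminant 4·(-389) = -1556.
disc(K) = -1556 is not divisible by 43; 43 is unramified.
Legendre symbol by Euler's criterion: (-389/43) ≡ (-389)^21 ≡ 1 (mod 43), i.e. (-389/43) = 1.
d is a quadratic residue mod p, hence 43 splits in O_K.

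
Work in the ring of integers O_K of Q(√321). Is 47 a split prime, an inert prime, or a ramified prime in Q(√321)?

inert — (47) stays prime in O_K

Since 321 ≡ 1 mod 4, the ring of integers is ℤ[(1+√321)/2] with discriminant 321.
47 ∤ 321, so 47 is unramified.
Euler's criterion: 321^23 mod 47 = 46. Thus (321|47) = -1.
Legendre symbol -1 ⇒ 47 is inert.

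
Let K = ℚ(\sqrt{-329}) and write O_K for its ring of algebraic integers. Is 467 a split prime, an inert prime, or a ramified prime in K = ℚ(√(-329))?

-329 mod 4 = 3, hence disc K = 4·(-329) = -1316 and O_K = ℤ[√-329].
disc(K) = -1316 is not divisible by 467; 467 is unramified.
Legendre symbol by Euler's criterion: (-329/467) ≡ (-329)^233 ≡ 466 (mod 467), i.e. (-329/467) = -1.
d is a non-residue mod p, hence 467 remains inert in O_K.

467 remains inert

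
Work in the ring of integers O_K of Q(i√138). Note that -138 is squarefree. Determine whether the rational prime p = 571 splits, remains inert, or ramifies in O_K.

Since -138 ≢ 1 mod 4, the ring of integers is ℤ[√-138] with discriminant 4·(-138) = -552.
571 ∤ -552, so 571 is unramified.
Euler's criterion: (-138)^285 mod 571 = 570. Thus (-138|571) = -1.
(-138/571) = -1, so 571 is inert.

571 remains inert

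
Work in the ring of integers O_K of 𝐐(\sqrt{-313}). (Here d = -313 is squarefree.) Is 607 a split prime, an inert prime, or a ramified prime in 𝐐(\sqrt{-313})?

Since -313 ≢ 1 mod 4, the ring of integers is ℤ[√-313] with discriminant 4·(-313) = -1252.
disc(K) = -1252 is not divisible by 607; 607 is unramified.
Euler's criterion: (-313)^303 mod 607 = 606. Thus (-313|607) = -1.
Legendre symbol -1 ⇒ 607 is inert.

607 remains inert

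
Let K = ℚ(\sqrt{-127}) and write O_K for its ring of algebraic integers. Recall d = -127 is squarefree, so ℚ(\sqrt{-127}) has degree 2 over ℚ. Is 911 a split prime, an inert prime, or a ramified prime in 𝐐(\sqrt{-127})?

d = -127 ≡ 1 (mod 4), so O_K = ℤ[(1+√-127)/2] and disc(K) = d = -127.
Since gcd(911, -127) = 1 the prime 911 does not ramify.
(-127/911) = 784^455 mod 911 = 1, giving Legendre symbol 1.
Legendre symbol 1 ⇒ 911 is split.

splits completely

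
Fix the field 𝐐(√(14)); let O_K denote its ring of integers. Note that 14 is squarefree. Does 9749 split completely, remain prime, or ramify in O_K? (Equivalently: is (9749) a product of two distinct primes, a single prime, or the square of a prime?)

split — (9749) = 𝔭₁𝔭₂ with 𝔭₁ ≠ 𝔭₂

14 mod 4 = 2, hence disc K = 4·14 = 56 and O_K = ℤ[√14].
Since gcd(9749, 56) = 1 the prime 9749 does not ramify.
Compute (14/9749) via Euler: 14^((9749-1)/2) mod 9749 = 1, so (14/9749) = 1.
(14/9749) = 1, so 9749 splits.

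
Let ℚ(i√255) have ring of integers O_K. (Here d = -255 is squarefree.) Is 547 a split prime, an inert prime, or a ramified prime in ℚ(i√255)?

-255 mod 4 = 1, hence disc K = -255 and O_K = ℤ[(1+√-255)/2].
Since gcd(547, -255) = 1 the prime 547 does not ramify.
Euler's criterion: (-255)^273 mod 547 = 1. Thus (-255|547) = 1.
Legendre symbol 1 ⇒ 547 is split.

split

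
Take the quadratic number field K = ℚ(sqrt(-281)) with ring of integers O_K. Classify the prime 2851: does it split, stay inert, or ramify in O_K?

d = -281 ≡ 3 (mod 4), so O_K = ℤ[√-281] and disc(K) = 4d = -1124.
2851 ∤ -1124, so 2851 is unramified.
Euler's criterion: (-281)^1425 mod 2851 = 1. Thus (-281|2851) = 1.
Legendre symbol 1 ⇒ 2851 is split.

splits completely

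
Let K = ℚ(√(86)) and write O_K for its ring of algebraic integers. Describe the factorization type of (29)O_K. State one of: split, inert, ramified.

d = 86 ≡ 2 (mod 4), so O_K = ℤ[√86] and disc(K) = 4d = 344.
29 ∤ 344, so 29 is unramified.
Legendre symbol by Euler's criterion: (86/29) ≡ 86^14 ≡ 1 (mod 29), i.e. (86/29) = 1.
Legendre symbol 1 ⇒ 29 is split.

29 splits in O_K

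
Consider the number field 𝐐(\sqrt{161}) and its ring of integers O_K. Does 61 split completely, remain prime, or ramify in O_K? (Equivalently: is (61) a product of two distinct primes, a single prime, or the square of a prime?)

d = 161 ≡ 1 (mod 4), so O_K = ℤ[(1+√161)/2] and disc(K) = d = 161.
Since gcd(61, 161) = 1 the prime 61 does not ramify.
(161/61) = 39^30 mod 61 = 1, giving Legendre symbol 1.
d is a quadratic residue mod p, hence 61 splits in O_K.

splits completely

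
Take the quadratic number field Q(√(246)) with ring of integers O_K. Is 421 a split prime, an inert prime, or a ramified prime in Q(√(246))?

Since 246 ≢ 1 mod 4, the ring of integers is ℤ[√246] with discriminant 4·246 = 984.
disc(K) = 984 is not divisible by 421; 421 is unramified.
Euler's criterion: 246^210 mod 421 = 1. Thus (246|421) = 1.
(246/421) = 1, so 421 splits.

splits completely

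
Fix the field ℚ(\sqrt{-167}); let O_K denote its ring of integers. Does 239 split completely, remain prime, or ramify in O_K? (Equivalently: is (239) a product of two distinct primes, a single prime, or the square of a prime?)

-167 mod 4 = 1, hence disc K = -167 and O_K = ℤ[(1+√-167)/2].
disc(K) = -167 is not divisible by 239; 239 is unramified.
Compute (-167/239) via Euler: 72^((239-1)/2) mod 239 = 1, so (-167/239) = 1.
d is a quadratic residue mod p, hence 239 splits in O_K.

239 splits in O_K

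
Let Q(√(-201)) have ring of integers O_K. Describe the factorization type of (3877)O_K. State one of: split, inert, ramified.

-201 mod 4 = 3, hence disc K = 4·(-201) = -804 and O_K = ℤ[√-201].
3877 ∤ -804, so 3877 is unramified.
Euler's criterion: (-201)^1938 mod 3877 = 3876. Thus (-201|3877) = -1.
d is a non-residue mod p, hence 3877 remains inert in O_K.

inert — (3877) stays prime in O_K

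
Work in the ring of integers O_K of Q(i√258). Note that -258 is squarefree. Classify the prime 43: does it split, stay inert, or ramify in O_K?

ramified

Since -258 ≢ 1 mod 4, the ring of integers is ℤ[√-258] with discriminant 4·(-258) = -1032.
Ramification test: 43 | -1032. The prime 43 ramifies in K.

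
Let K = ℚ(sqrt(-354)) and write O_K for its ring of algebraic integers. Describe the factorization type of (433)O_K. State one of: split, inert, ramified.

-354 mod 4 = 2, hence disc K = 4·(-354) = -1416 and O_K = ℤ[√-354].
disc(K) = -1416 is not divisible by 433; 433 is unramified.
(-354/433) = 79^216 mod 433 = 1, giving Legendre symbol 1.
d is a quadratic residue mod p, hence 433 splits in O_K.

split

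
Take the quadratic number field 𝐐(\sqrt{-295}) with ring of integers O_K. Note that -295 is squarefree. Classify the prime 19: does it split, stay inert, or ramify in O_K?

-295 mod 4 = 1, hence disc K = -295 and O_K = ℤ[(1+√-295)/2].
19 ∤ -295, so 19 is unramified.
Compute (-295/19) via Euler: 9^((19-1)/2) mod 19 = 1, so (-295/19) = 1.
(-295/19) = 1, so 19 splits.

p splits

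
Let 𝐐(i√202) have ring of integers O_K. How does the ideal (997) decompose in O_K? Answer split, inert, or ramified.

d = -202 ≡ 2 (mod 4), so O_K = ℤ[√-202] and disc(K) = 4d = -808.
997 ∤ -808, so 997 is unramified.
Euler's criterion: (-202)^498 mod 997 = 996. Thus (-202|997) = -1.
Legendre symbol -1 ⇒ 997 is inert.

997 remains inert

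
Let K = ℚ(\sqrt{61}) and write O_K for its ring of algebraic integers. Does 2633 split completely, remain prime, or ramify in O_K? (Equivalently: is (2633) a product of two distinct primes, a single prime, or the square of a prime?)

Since 61 ≡ 1 mod 4, the ring of integers is ℤ[(1+√61)/2] with discriminant 61.
disc(K) = 61 is not divisible by 2633; 2633 is unramified.
Legendre symbol by Euler's criterion: (61/2633) ≡ 61^1316 ≡ 2632 (mod 2633), i.e. (61/2633) = -1.
Legendre symbol -1 ⇒ 2633 is inert.

2633 remains inert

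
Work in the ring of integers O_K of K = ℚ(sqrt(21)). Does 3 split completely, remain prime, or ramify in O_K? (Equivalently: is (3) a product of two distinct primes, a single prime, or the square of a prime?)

3 is ramified

21 mod 4 = 1, hence disc K = 21 and O_K = ℤ[(1+√21)/2].
Ramification test: 3 | 21. The prime 3 ramifies in K.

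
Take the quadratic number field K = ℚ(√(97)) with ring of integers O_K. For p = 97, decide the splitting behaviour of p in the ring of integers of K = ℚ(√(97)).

Since 97 ≡ 1 mod 4, the ring of integers is ℤ[(1+√97)/2] with discriminant 97.
Ramification test: 97 | 97. The prime 97 ramifies in K.

p ramifies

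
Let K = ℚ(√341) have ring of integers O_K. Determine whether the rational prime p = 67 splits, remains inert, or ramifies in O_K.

splits completely

Since 341 ≡ 1 mod 4, the ring of integers is ℤ[(1+√341)/2] with discriminant 341.
Since gcd(67, 341) = 1 the prime 67 does not ramify.
Euler's criterion: 341^33 mod 67 = 1. Thus (341|67) = 1.
d is a quadratic residue mod p, hence 67 splits in O_K.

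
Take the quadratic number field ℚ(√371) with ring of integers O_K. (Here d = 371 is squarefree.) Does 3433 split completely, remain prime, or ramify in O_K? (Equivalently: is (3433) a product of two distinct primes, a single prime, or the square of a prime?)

d = 371 ≡ 3 (mod 4), so O_K = ℤ[√371] and disc(K) = 4d = 1484.
disc(K) = 1484 is not divisible by 3433; 3433 is unramified.
Legendre symbol by Euler's criterion: (371/3433) ≡ 371^1716 ≡ 1 (mod 3433), i.e. (371/3433) = 1.
(371/3433) = 1, so 3433 splits.

split — (3433) = 𝔭₁𝔭₂ with 𝔭₁ ≠ 𝔭₂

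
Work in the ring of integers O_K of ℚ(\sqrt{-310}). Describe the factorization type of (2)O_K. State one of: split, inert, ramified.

Since -310 ≢ 1 mod 4, the ring of integers is ℤ[√-310] with discriminant 4·(-310) = -1240.
Ramification test: 2 | -1240. The prime 2 ramifies in K.

ramified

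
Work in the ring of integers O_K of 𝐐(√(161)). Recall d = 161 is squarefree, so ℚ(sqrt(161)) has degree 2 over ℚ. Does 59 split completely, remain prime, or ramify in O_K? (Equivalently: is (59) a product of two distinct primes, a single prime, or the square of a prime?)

inert

161 mod 4 = 1, hence disc K = 161 and O_K = ℤ[(1+√161)/2].
59 ∤ 161, so 59 is unramified.
(161/59) = 43^29 mod 59 = 58, giving Legendre symbol -1.
Legendre symbol -1 ⇒ 59 is inert.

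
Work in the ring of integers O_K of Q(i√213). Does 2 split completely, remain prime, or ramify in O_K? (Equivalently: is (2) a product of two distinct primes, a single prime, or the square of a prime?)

d = -213 ≡ 3 (mod 4), so O_K = ℤ[√-213] and disc(K) = 4d = -852.
Ramification test: 2 | -852. The prime 2 ramifies in K.

ramifies in O_K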